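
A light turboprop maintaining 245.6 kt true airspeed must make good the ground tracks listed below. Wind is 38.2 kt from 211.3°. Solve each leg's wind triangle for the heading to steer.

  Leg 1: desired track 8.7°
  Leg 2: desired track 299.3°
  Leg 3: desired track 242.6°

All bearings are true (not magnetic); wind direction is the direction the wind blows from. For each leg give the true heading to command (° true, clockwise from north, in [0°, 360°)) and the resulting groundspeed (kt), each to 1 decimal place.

Leg 1: heading=5.3°, groundspeed=280.4 kt
Leg 2: heading=290.4°, groundspeed=241.3 kt
Leg 3: heading=238.0°, groundspeed=212.2 kt

Leg 1: desired track 8.7°; wind correction -3.4° → command heading 5.3°, groundspeed 280.4 kt
Leg 2: desired track 299.3°; wind correction -8.9° → command heading 290.4°, groundspeed 241.3 kt
Leg 3: desired track 242.6°; wind correction -4.6° → command heading 238.0°, groundspeed 212.2 kt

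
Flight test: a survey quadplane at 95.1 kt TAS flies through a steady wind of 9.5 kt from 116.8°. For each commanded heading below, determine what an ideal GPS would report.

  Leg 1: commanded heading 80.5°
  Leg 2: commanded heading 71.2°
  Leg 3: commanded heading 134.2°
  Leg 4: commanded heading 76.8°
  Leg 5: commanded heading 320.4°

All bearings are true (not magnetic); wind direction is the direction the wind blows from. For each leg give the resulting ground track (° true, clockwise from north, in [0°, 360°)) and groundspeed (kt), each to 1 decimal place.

Leg 1: track=76.8°, groundspeed=87.6 kt
Leg 2: track=66.8°, groundspeed=88.7 kt
Leg 3: track=136.1°, groundspeed=86.1 kt
Leg 4: track=72.8°, groundspeed=88.0 kt
Leg 5: track=318.3°, groundspeed=103.9 kt

Leg 1: heading 80.5°; drift -3.7° → track 76.8°, groundspeed 87.6 kt
Leg 2: heading 71.2°; drift -4.4° → track 66.8°, groundspeed 88.7 kt
Leg 3: heading 134.2°; drift +1.9° → track 136.1°, groundspeed 86.1 kt
Leg 4: heading 76.8°; drift -4.0° → track 72.8°, groundspeed 88.0 kt
Leg 5: heading 320.4°; drift -2.1° → track 318.3°, groundspeed 103.9 kt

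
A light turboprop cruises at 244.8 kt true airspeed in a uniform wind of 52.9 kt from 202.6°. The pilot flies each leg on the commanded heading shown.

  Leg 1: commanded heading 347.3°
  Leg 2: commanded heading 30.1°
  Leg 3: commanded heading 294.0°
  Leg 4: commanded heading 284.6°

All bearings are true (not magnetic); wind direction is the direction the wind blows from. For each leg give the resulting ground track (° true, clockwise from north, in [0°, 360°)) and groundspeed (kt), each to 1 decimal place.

Leg 1: heading 347.3°; drift +6.1° → track 353.4°, groundspeed 289.6 kt
Leg 2: heading 30.1°; drift -1.3° → track 28.8°, groundspeed 297.3 kt
Leg 3: heading 294.0°; drift +12.1° → track 306.1°, groundspeed 251.7 kt
Leg 4: heading 284.6°; drift +12.4° → track 297.0°, groundspeed 243.1 kt

Leg 1: track=353.4°, groundspeed=289.6 kt
Leg 2: track=28.8°, groundspeed=297.3 kt
Leg 3: track=306.1°, groundspeed=251.7 kt
Leg 4: track=297.0°, groundspeed=243.1 kt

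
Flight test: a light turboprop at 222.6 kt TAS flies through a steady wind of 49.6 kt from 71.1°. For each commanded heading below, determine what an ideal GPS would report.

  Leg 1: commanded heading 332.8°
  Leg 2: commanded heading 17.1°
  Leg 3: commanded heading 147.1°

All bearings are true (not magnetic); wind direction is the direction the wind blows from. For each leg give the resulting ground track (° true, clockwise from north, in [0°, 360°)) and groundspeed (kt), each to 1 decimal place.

Leg 1: track=320.7°, groundspeed=234.9 kt
Leg 2: track=5.4°, groundspeed=197.6 kt
Leg 3: track=160.0°, groundspeed=216.0 kt

Leg 1: heading 332.8°; drift -12.1° → track 320.7°, groundspeed 234.9 kt
Leg 2: heading 17.1°; drift -11.7° → track 5.4°, groundspeed 197.6 kt
Leg 3: heading 147.1°; drift +12.9° → track 160.0°, groundspeed 216.0 kt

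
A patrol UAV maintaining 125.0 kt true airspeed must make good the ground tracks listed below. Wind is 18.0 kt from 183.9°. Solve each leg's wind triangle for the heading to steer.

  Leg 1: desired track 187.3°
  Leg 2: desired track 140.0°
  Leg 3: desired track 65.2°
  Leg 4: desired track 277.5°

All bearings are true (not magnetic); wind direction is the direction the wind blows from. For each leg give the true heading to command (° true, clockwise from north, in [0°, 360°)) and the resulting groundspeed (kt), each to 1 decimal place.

Leg 1: heading=186.8°, groundspeed=107.0 kt
Leg 2: heading=145.7°, groundspeed=111.4 kt
Leg 3: heading=72.5°, groundspeed=132.6 kt
Leg 4: heading=269.2°, groundspeed=124.8 kt

Leg 1: desired track 187.3°; wind correction -0.5° → command heading 186.8°, groundspeed 107.0 kt
Leg 2: desired track 140.0°; wind correction +5.7° → command heading 145.7°, groundspeed 111.4 kt
Leg 3: desired track 65.2°; wind correction +7.3° → command heading 72.5°, groundspeed 132.6 kt
Leg 4: desired track 277.5°; wind correction -8.3° → command heading 269.2°, groundspeed 124.8 kt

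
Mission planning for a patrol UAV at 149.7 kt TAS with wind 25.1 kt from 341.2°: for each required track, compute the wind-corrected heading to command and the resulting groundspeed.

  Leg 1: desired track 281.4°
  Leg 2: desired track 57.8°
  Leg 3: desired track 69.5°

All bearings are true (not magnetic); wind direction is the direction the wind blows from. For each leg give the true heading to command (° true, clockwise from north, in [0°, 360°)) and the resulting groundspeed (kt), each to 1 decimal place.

Leg 1: heading=289.7°, groundspeed=135.5 kt
Leg 2: heading=48.4°, groundspeed=141.9 kt
Leg 3: heading=59.9°, groundspeed=146.8 kt

Leg 1: desired track 281.4°; wind correction +8.3° → command heading 289.7°, groundspeed 135.5 kt
Leg 2: desired track 57.8°; wind correction -9.4° → command heading 48.4°, groundspeed 141.9 kt
Leg 3: desired track 69.5°; wind correction -9.6° → command heading 59.9°, groundspeed 146.8 kt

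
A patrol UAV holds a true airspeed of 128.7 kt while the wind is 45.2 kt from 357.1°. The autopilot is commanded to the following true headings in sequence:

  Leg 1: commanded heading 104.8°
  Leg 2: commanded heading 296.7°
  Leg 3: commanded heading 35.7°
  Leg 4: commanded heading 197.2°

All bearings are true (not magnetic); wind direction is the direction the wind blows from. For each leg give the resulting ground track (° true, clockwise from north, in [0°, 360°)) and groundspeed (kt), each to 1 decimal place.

Leg 1: heading 104.8°; drift +16.8° → track 121.6°, groundspeed 148.8 kt
Leg 2: heading 296.7°; drift -20.3° → track 276.4°, groundspeed 113.4 kt
Leg 3: heading 35.7°; drift +16.8° → track 52.5°, groundspeed 97.5 kt
Leg 4: heading 197.2°; drift -5.2° → track 192.0°, groundspeed 171.9 kt

Leg 1: track=121.6°, groundspeed=148.8 kt
Leg 2: track=276.4°, groundspeed=113.4 kt
Leg 3: track=52.5°, groundspeed=97.5 kt
Leg 4: track=192.0°, groundspeed=171.9 kt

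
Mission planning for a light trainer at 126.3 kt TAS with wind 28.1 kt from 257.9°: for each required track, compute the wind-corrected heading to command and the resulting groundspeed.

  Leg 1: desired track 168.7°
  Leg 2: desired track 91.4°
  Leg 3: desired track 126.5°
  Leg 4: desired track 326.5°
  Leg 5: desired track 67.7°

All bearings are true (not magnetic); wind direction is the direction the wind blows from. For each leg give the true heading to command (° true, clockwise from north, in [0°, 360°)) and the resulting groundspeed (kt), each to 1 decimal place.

Leg 1: heading=181.6°, groundspeed=122.7 kt
Leg 2: heading=94.4°, groundspeed=153.5 kt
Leg 3: heading=136.1°, groundspeed=143.1 kt
Leg 4: heading=314.5°, groundspeed=113.3 kt
Leg 5: heading=65.4°, groundspeed=153.9 kt

Leg 1: desired track 168.7°; wind correction +12.9° → command heading 181.6°, groundspeed 122.7 kt
Leg 2: desired track 91.4°; wind correction +3.0° → command heading 94.4°, groundspeed 153.5 kt
Leg 3: desired track 126.5°; wind correction +9.6° → command heading 136.1°, groundspeed 143.1 kt
Leg 4: desired track 326.5°; wind correction -12.0° → command heading 314.5°, groundspeed 113.3 kt
Leg 5: desired track 67.7°; wind correction -2.3° → command heading 65.4°, groundspeed 153.9 kt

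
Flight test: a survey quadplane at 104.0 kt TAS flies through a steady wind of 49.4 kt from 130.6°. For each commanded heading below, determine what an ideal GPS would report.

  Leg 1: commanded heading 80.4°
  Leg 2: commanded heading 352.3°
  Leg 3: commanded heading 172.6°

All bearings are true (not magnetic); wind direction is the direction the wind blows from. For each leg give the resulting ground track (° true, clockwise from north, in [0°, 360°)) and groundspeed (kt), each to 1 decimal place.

Leg 1: track=52.7°, groundspeed=81.7 kt
Leg 2: track=339.2°, groundspeed=144.7 kt
Leg 3: track=198.8°, groundspeed=75.0 kt

Leg 1: heading 80.4°; drift -27.7° → track 52.7°, groundspeed 81.7 kt
Leg 2: heading 352.3°; drift -13.1° → track 339.2°, groundspeed 144.7 kt
Leg 3: heading 172.6°; drift +26.2° → track 198.8°, groundspeed 75.0 kt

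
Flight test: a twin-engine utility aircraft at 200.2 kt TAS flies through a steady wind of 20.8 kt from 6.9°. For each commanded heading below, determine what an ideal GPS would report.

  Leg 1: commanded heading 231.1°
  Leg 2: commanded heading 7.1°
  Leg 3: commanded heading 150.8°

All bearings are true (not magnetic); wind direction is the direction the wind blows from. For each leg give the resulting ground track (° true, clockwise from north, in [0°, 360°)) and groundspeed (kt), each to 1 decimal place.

Leg 1: heading 231.1°; drift -3.9° → track 227.2°, groundspeed 215.6 kt
Leg 2: heading 7.1°; drift +0.0° → track 7.1°, groundspeed 179.4 kt
Leg 3: heading 150.8°; drift +3.2° → track 154.0°, groundspeed 217.4 kt

Leg 1: track=227.2°, groundspeed=215.6 kt
Leg 2: track=7.1°, groundspeed=179.4 kt
Leg 3: track=154.0°, groundspeed=217.4 kt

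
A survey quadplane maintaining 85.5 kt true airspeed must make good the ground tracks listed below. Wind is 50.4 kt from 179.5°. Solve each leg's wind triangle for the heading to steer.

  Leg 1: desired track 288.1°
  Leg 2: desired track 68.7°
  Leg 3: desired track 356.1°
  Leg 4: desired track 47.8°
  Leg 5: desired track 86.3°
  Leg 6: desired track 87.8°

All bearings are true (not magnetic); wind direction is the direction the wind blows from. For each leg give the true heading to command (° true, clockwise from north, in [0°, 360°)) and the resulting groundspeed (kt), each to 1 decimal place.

Leg 1: desired track 288.1°; wind correction -34.0° → command heading 254.1°, groundspeed 87.0 kt
Leg 2: desired track 68.7°; wind correction +33.4° → command heading 102.1°, groundspeed 89.2 kt
Leg 3: desired track 356.1°; wind correction -2.0° → command heading 354.1°, groundspeed 135.8 kt
Leg 4: desired track 47.8°; wind correction +26.1° → command heading 73.9°, groundspeed 110.3 kt
Leg 5: desired track 86.3°; wind correction +36.1° → command heading 122.4°, groundspeed 71.9 kt
Leg 6: desired track 87.8°; wind correction +36.1° → command heading 123.9°, groundspeed 70.6 kt

Leg 1: heading=254.1°, groundspeed=87.0 kt
Leg 2: heading=102.1°, groundspeed=89.2 kt
Leg 3: heading=354.1°, groundspeed=135.8 kt
Leg 4: heading=73.9°, groundspeed=110.3 kt
Leg 5: heading=122.4°, groundspeed=71.9 kt
Leg 6: heading=123.9°, groundspeed=70.6 kt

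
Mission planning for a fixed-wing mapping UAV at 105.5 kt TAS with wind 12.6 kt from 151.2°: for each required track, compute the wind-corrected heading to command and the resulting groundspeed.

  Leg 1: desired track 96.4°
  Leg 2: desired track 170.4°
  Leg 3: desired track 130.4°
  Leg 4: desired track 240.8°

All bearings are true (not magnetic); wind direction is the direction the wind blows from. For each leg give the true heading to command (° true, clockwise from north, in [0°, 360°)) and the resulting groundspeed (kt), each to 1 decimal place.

Leg 1: heading=102.0°, groundspeed=97.7 kt
Leg 2: heading=168.1°, groundspeed=93.5 kt
Leg 3: heading=132.8°, groundspeed=93.6 kt
Leg 4: heading=233.9°, groundspeed=104.7 kt

Leg 1: desired track 96.4°; wind correction +5.6° → command heading 102.0°, groundspeed 97.7 kt
Leg 2: desired track 170.4°; wind correction -2.3° → command heading 168.1°, groundspeed 93.5 kt
Leg 3: desired track 130.4°; wind correction +2.4° → command heading 132.8°, groundspeed 93.6 kt
Leg 4: desired track 240.8°; wind correction -6.9° → command heading 233.9°, groundspeed 104.7 kt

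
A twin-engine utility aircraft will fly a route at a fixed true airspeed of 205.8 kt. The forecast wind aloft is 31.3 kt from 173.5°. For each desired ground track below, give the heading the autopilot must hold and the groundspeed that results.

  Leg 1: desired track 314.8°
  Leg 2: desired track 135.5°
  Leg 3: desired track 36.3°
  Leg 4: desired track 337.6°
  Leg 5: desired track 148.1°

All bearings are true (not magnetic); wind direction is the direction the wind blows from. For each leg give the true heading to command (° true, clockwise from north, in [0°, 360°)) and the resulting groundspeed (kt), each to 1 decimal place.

Leg 1: desired track 314.8°; wind correction -5.5° → command heading 309.3°, groundspeed 229.3 kt
Leg 2: desired track 135.5°; wind correction +5.4° → command heading 140.9°, groundspeed 180.2 kt
Leg 3: desired track 36.3°; wind correction +5.9° → command heading 42.2°, groundspeed 227.7 kt
Leg 4: desired track 337.6°; wind correction -2.4° → command heading 335.2°, groundspeed 235.7 kt
Leg 5: desired track 148.1°; wind correction +3.7° → command heading 151.8°, groundspeed 177.1 kt

Leg 1: heading=309.3°, groundspeed=229.3 kt
Leg 2: heading=140.9°, groundspeed=180.2 kt
Leg 3: heading=42.2°, groundspeed=227.7 kt
Leg 4: heading=335.2°, groundspeed=235.7 kt
Leg 5: heading=151.8°, groundspeed=177.1 kt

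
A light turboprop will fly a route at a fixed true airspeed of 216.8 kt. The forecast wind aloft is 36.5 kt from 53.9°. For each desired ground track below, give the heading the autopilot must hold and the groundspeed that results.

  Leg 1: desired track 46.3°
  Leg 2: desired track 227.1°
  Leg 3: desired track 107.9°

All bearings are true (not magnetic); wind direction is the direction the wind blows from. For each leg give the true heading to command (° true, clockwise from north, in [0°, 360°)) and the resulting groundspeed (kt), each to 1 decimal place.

Leg 1: desired track 46.3°; wind correction +1.3° → command heading 47.6°, groundspeed 180.6 kt
Leg 2: desired track 227.1°; wind correction -1.1° → command heading 226.0°, groundspeed 253.0 kt
Leg 3: desired track 107.9°; wind correction -7.8° → command heading 100.1°, groundspeed 193.3 kt

Leg 1: heading=47.6°, groundspeed=180.6 kt
Leg 2: heading=226.0°, groundspeed=253.0 kt
Leg 3: heading=100.1°, groundspeed=193.3 kt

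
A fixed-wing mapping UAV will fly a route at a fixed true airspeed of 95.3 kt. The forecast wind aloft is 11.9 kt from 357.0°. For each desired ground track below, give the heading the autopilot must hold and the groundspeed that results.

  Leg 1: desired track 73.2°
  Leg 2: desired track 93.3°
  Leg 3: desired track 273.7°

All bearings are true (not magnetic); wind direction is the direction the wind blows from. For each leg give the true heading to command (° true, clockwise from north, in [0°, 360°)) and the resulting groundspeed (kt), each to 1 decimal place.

Leg 1: desired track 73.2°; wind correction -7.0° → command heading 66.2°, groundspeed 91.8 kt
Leg 2: desired track 93.3°; wind correction -7.1° → command heading 86.2°, groundspeed 95.9 kt
Leg 3: desired track 273.7°; wind correction +7.1° → command heading 280.8°, groundspeed 93.2 kt

Leg 1: heading=66.2°, groundspeed=91.8 kt
Leg 2: heading=86.2°, groundspeed=95.9 kt
Leg 3: heading=280.8°, groundspeed=93.2 kt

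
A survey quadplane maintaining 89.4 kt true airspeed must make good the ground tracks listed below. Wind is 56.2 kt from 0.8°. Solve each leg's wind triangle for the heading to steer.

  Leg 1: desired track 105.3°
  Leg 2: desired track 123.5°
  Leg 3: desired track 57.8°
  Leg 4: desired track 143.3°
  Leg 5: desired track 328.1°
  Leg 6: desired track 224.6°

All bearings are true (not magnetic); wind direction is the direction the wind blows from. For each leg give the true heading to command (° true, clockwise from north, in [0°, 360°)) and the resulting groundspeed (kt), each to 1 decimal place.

Leg 1: desired track 105.3°; wind correction -37.5° → command heading 67.8°, groundspeed 85.0 kt
Leg 2: desired track 123.5°; wind correction -31.9° → command heading 91.6°, groundspeed 106.2 kt
Leg 3: desired track 57.8°; wind correction -31.8° → command heading 26.0°, groundspeed 45.4 kt
Leg 4: desired track 143.3°; wind correction -22.5° → command heading 120.8°, groundspeed 127.2 kt
Leg 5: desired track 328.1°; wind correction +19.9° → command heading 348.0°, groundspeed 36.8 kt
Leg 6: desired track 224.6°; wind correction +25.8° → command heading 250.4°, groundspeed 121.1 kt

Leg 1: heading=67.8°, groundspeed=85.0 kt
Leg 2: heading=91.6°, groundspeed=106.2 kt
Leg 3: heading=26.0°, groundspeed=45.4 kt
Leg 4: heading=120.8°, groundspeed=127.2 kt
Leg 5: heading=348.0°, groundspeed=36.8 kt
Leg 6: heading=250.4°, groundspeed=121.1 kt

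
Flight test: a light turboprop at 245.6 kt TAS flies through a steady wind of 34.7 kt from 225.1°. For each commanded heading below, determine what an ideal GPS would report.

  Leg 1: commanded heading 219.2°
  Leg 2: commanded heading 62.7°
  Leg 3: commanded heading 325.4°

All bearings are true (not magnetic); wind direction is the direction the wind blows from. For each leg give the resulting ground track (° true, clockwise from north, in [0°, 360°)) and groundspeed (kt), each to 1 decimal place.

Leg 1: track=218.2°, groundspeed=211.1 kt
Leg 2: track=60.5°, groundspeed=278.9 kt
Leg 3: track=333.1°, groundspeed=254.1 kt

Leg 1: heading 219.2°; drift -1.0° → track 218.2°, groundspeed 211.1 kt
Leg 2: heading 62.7°; drift -2.2° → track 60.5°, groundspeed 278.9 kt
Leg 3: heading 325.4°; drift +7.7° → track 333.1°, groundspeed 254.1 kt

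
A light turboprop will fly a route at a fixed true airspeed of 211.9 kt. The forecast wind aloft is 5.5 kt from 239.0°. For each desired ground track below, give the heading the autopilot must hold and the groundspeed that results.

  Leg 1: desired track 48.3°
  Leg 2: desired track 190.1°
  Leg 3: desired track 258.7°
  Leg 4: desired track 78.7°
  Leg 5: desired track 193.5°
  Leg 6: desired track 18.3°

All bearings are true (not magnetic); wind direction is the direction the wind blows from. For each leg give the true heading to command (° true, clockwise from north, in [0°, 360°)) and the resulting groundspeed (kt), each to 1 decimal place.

Leg 1: desired track 48.3°; wind correction -0.3° → command heading 48.0°, groundspeed 217.3 kt
Leg 2: desired track 190.1°; wind correction +1.1° → command heading 191.2°, groundspeed 208.2 kt
Leg 3: desired track 258.7°; wind correction -0.5° → command heading 258.2°, groundspeed 206.7 kt
Leg 4: desired track 78.7°; wind correction +0.5° → command heading 79.2°, groundspeed 217.1 kt
Leg 5: desired track 193.5°; wind correction +1.1° → command heading 194.6°, groundspeed 208.0 kt
Leg 6: desired track 18.3°; wind correction -1.0° → command heading 17.3°, groundspeed 216.0 kt

Leg 1: heading=48.0°, groundspeed=217.3 kt
Leg 2: heading=191.2°, groundspeed=208.2 kt
Leg 3: heading=258.2°, groundspeed=206.7 kt
Leg 4: heading=79.2°, groundspeed=217.1 kt
Leg 5: heading=194.6°, groundspeed=208.0 kt
Leg 6: heading=17.3°, groundspeed=216.0 kt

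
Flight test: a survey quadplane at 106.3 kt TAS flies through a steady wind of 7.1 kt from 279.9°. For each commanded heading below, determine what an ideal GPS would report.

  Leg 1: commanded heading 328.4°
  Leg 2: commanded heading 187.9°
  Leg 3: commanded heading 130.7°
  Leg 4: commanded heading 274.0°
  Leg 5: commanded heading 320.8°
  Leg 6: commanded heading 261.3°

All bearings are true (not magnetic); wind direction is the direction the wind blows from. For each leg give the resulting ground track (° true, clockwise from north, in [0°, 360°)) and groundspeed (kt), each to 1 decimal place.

Leg 1: heading 328.4°; drift +3.0° → track 331.4°, groundspeed 101.7 kt
Leg 2: heading 187.9°; drift -3.8° → track 184.1°, groundspeed 106.8 kt
Leg 3: heading 130.7°; drift -1.9° → track 128.8°, groundspeed 112.5 kt
Leg 4: heading 274.0°; drift -0.4° → track 273.6°, groundspeed 99.2 kt
Leg 5: heading 320.8°; drift +2.6° → track 323.4°, groundspeed 101.0 kt
Leg 6: heading 261.3°; drift -1.3° → track 260.0°, groundspeed 99.6 kt

Leg 1: track=331.4°, groundspeed=101.7 kt
Leg 2: track=184.1°, groundspeed=106.8 kt
Leg 3: track=128.8°, groundspeed=112.5 kt
Leg 4: track=273.6°, groundspeed=99.2 kt
Leg 5: track=323.4°, groundspeed=101.0 kt
Leg 6: track=260.0°, groundspeed=99.6 kt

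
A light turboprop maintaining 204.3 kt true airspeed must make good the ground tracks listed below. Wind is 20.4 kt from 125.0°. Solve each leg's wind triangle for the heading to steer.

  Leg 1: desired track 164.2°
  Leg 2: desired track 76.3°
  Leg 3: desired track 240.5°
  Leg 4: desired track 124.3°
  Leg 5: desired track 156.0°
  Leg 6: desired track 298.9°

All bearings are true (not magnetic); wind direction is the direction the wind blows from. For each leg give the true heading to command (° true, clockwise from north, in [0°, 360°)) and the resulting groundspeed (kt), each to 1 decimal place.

Leg 1: desired track 164.2°; wind correction -3.6° → command heading 160.6°, groundspeed 188.1 kt
Leg 2: desired track 76.3°; wind correction +4.3° → command heading 80.6°, groundspeed 190.3 kt
Leg 3: desired track 240.5°; wind correction -5.2° → command heading 235.3°, groundspeed 212.3 kt
Leg 4: desired track 124.3°; wind correction +0.1° → command heading 124.4°, groundspeed 183.9 kt
Leg 5: desired track 156.0°; wind correction -2.9° → command heading 153.1°, groundspeed 186.5 kt
Leg 6: desired track 298.9°; wind correction -0.6° → command heading 298.3°, groundspeed 224.6 kt

Leg 1: heading=160.6°, groundspeed=188.1 kt
Leg 2: heading=80.6°, groundspeed=190.3 kt
Leg 3: heading=235.3°, groundspeed=212.3 kt
Leg 4: heading=124.4°, groundspeed=183.9 kt
Leg 5: heading=153.1°, groundspeed=186.5 kt
Leg 6: heading=298.3°, groundspeed=224.6 kt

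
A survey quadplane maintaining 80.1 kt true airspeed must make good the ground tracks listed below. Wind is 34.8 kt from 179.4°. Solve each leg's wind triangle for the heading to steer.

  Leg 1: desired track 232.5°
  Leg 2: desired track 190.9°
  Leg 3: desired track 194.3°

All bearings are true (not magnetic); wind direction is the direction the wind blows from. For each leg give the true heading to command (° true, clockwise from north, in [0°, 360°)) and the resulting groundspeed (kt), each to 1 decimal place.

Leg 1: heading=212.2°, groundspeed=54.2 kt
Leg 2: heading=185.9°, groundspeed=45.7 kt
Leg 3: heading=187.9°, groundspeed=46.0 kt

Leg 1: desired track 232.5°; wind correction -20.3° → command heading 212.2°, groundspeed 54.2 kt
Leg 2: desired track 190.9°; wind correction -5.0° → command heading 185.9°, groundspeed 45.7 kt
Leg 3: desired track 194.3°; wind correction -6.4° → command heading 187.9°, groundspeed 46.0 kt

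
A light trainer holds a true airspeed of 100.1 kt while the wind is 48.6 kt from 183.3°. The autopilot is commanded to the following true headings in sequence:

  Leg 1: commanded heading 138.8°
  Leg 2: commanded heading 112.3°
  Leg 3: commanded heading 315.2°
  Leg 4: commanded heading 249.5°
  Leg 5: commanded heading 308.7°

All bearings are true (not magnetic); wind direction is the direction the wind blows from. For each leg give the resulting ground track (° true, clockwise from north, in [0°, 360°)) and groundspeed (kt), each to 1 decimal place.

Leg 1: track=111.3°, groundspeed=73.8 kt
Leg 2: track=83.7°, groundspeed=96.0 kt
Leg 3: track=330.5°, groundspeed=137.4 kt
Leg 4: track=278.4°, groundspeed=92.0 kt
Leg 5: track=325.9°, groundspeed=134.2 kt

Leg 1: heading 138.8°; drift -27.5° → track 111.3°, groundspeed 73.8 kt
Leg 2: heading 112.3°; drift -28.6° → track 83.7°, groundspeed 96.0 kt
Leg 3: heading 315.2°; drift +15.3° → track 330.5°, groundspeed 137.4 kt
Leg 4: heading 249.5°; drift +28.9° → track 278.4°, groundspeed 92.0 kt
Leg 5: heading 308.7°; drift +17.2° → track 325.9°, groundspeed 134.2 kt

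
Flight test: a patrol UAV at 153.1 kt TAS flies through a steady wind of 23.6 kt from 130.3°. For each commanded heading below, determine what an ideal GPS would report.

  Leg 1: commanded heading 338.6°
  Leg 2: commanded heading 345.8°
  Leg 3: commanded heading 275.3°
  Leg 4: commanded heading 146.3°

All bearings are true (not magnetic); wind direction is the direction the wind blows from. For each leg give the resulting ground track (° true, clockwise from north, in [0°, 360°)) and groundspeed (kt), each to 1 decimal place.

Leg 1: heading 338.6°; drift -3.7° → track 334.9°, groundspeed 174.2 kt
Leg 2: heading 345.8°; drift -4.5° → track 341.3°, groundspeed 172.9 kt
Leg 3: heading 275.3°; drift +4.5° → track 279.8°, groundspeed 173.0 kt
Leg 4: heading 146.3°; drift +2.9° → track 149.2°, groundspeed 130.6 kt

Leg 1: track=334.9°, groundspeed=174.2 kt
Leg 2: track=341.3°, groundspeed=172.9 kt
Leg 3: track=279.8°, groundspeed=173.0 kt
Leg 4: track=149.2°, groundspeed=130.6 kt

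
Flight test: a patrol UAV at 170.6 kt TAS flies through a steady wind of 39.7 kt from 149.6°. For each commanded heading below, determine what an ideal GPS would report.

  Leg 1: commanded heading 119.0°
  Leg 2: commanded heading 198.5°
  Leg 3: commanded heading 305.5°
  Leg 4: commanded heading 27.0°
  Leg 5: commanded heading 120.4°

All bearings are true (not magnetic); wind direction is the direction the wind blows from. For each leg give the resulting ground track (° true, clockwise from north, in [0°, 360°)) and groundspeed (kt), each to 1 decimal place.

Leg 1: track=110.6°, groundspeed=137.9 kt
Leg 2: track=210.2°, groundspeed=147.6 kt
Leg 3: track=310.0°, groundspeed=207.5 kt
Leg 4: track=17.1°, groundspeed=194.9 kt
Leg 5: track=112.3°, groundspeed=137.3 kt

Leg 1: heading 119.0°; drift -8.4° → track 110.6°, groundspeed 137.9 kt
Leg 2: heading 198.5°; drift +11.7° → track 210.2°, groundspeed 147.6 kt
Leg 3: heading 305.5°; drift +4.5° → track 310.0°, groundspeed 207.5 kt
Leg 4: heading 27.0°; drift -9.9° → track 17.1°, groundspeed 194.9 kt
Leg 5: heading 120.4°; drift -8.1° → track 112.3°, groundspeed 137.3 kt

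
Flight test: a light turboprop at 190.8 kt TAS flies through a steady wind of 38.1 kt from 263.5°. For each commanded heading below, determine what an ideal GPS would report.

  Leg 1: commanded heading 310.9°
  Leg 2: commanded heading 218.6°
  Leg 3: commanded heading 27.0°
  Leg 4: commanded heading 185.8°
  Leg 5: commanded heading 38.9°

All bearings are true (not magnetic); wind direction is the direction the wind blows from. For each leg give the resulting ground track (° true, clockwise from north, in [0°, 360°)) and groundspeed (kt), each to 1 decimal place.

Leg 1: heading 310.9°; drift +9.6° → track 320.5°, groundspeed 167.4 kt
Leg 2: heading 218.6°; drift -9.3° → track 209.3°, groundspeed 166.0 kt
Leg 3: heading 27.0°; drift +8.5° → track 35.5°, groundspeed 214.2 kt
Leg 4: heading 185.8°; drift -11.5° → track 174.3°, groundspeed 186.4 kt
Leg 5: heading 38.9°; drift +7.0° → track 45.9°, groundspeed 219.6 kt

Leg 1: track=320.5°, groundspeed=167.4 kt
Leg 2: track=209.3°, groundspeed=166.0 kt
Leg 3: track=35.5°, groundspeed=214.2 kt
Leg 4: track=174.3°, groundspeed=186.4 kt
Leg 5: track=45.9°, groundspeed=219.6 kt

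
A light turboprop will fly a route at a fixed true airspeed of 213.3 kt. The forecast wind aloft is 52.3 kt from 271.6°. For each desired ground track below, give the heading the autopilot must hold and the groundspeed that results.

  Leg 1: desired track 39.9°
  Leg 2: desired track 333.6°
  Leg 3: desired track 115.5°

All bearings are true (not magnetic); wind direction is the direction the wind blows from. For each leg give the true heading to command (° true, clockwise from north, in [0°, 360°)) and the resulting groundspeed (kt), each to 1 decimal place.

Leg 1: heading=28.8°, groundspeed=241.7 kt
Leg 2: heading=321.1°, groundspeed=183.7 kt
Leg 3: heading=121.2°, groundspeed=260.1 kt

Leg 1: desired track 39.9°; wind correction -11.1° → command heading 28.8°, groundspeed 241.7 kt
Leg 2: desired track 333.6°; wind correction -12.5° → command heading 321.1°, groundspeed 183.7 kt
Leg 3: desired track 115.5°; wind correction +5.7° → command heading 121.2°, groundspeed 260.1 kt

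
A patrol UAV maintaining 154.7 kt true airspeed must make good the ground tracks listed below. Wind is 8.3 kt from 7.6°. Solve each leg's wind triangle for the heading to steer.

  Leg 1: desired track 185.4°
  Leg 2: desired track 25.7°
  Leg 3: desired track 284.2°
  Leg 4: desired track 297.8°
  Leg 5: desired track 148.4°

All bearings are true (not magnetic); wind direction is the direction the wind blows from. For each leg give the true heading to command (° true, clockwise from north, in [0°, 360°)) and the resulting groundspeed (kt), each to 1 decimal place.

Leg 1: desired track 185.4°; wind correction -0.1° → command heading 185.3°, groundspeed 163.0 kt
Leg 2: desired track 25.7°; wind correction -1.0° → command heading 24.7°, groundspeed 146.8 kt
Leg 3: desired track 284.2°; wind correction +3.1° → command heading 287.3°, groundspeed 153.5 kt
Leg 4: desired track 297.8°; wind correction +2.9° → command heading 300.7°, groundspeed 151.6 kt
Leg 5: desired track 148.4°; wind correction -1.9° → command heading 146.5°, groundspeed 161.0 kt

Leg 1: heading=185.3°, groundspeed=163.0 kt
Leg 2: heading=24.7°, groundspeed=146.8 kt
Leg 3: heading=287.3°, groundspeed=153.5 kt
Leg 4: heading=300.7°, groundspeed=151.6 kt
Leg 5: heading=146.5°, groundspeed=161.0 kt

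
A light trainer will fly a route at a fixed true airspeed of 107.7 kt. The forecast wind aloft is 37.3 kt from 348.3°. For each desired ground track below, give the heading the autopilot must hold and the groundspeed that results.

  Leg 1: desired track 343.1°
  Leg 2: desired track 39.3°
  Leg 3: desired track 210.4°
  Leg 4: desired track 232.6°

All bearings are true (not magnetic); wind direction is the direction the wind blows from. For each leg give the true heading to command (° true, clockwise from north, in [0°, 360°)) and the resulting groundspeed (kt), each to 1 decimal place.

Leg 1: desired track 343.1°; wind correction +1.8° → command heading 344.9°, groundspeed 70.5 kt
Leg 2: desired track 39.3°; wind correction -15.6° → command heading 23.7°, groundspeed 80.3 kt
Leg 3: desired track 210.4°; wind correction +13.4° → command heading 223.8°, groundspeed 132.4 kt
Leg 4: desired track 232.6°; wind correction +18.2° → command heading 250.8°, groundspeed 118.5 kt

Leg 1: heading=344.9°, groundspeed=70.5 kt
Leg 2: heading=23.7°, groundspeed=80.3 kt
Leg 3: heading=223.8°, groundspeed=132.4 kt
Leg 4: heading=250.8°, groundspeed=118.5 kt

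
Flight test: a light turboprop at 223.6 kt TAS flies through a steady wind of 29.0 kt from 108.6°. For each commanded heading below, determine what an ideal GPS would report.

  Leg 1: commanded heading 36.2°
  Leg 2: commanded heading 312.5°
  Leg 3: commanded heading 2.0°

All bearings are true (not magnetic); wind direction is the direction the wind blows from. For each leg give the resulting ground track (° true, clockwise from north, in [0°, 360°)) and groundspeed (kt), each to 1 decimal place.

Leg 1: heading 36.2°; drift -7.3° → track 28.9°, groundspeed 216.6 kt
Leg 2: heading 312.5°; drift -2.7° → track 309.8°, groundspeed 250.4 kt
Leg 3: heading 2.0°; drift -6.8° → track 355.2°, groundspeed 233.5 kt

Leg 1: track=28.9°, groundspeed=216.6 kt
Leg 2: track=309.8°, groundspeed=250.4 kt
Leg 3: track=355.2°, groundspeed=233.5 kt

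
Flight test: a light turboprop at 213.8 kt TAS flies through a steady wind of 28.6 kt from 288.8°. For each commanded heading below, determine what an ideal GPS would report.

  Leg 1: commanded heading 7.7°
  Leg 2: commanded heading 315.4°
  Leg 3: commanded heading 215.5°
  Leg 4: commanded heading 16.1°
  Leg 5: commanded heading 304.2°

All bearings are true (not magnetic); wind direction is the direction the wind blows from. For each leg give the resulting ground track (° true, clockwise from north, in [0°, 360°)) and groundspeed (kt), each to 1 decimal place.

Leg 1: heading 7.7°; drift +7.7° → track 15.4°, groundspeed 210.2 kt
Leg 2: heading 315.4°; drift +3.9° → track 319.3°, groundspeed 188.7 kt
Leg 3: heading 215.5°; drift -7.6° → track 207.9°, groundspeed 207.4 kt
Leg 4: heading 16.1°; drift +7.7° → track 23.8°, groundspeed 214.4 kt
Leg 5: heading 304.2°; drift +2.3° → track 306.5°, groundspeed 186.4 kt

Leg 1: track=15.4°, groundspeed=210.2 kt
Leg 2: track=319.3°, groundspeed=188.7 kt
Leg 3: track=207.9°, groundspeed=207.4 kt
Leg 4: track=23.8°, groundspeed=214.4 kt
Leg 5: track=306.5°, groundspeed=186.4 kt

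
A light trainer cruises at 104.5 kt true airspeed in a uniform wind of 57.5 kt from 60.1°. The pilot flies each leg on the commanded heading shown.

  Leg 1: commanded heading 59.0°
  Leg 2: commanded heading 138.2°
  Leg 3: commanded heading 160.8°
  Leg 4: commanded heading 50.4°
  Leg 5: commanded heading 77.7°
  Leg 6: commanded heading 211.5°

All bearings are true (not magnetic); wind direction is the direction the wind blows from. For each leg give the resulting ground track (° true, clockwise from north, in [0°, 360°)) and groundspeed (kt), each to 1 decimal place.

Leg 1: heading 59.0°; drift -1.3° → track 57.7°, groundspeed 47.0 kt
Leg 2: heading 138.2°; drift +31.3° → track 169.5°, groundspeed 108.4 kt
Leg 3: heading 160.8°; drift +26.1° → track 186.9°, groundspeed 128.3 kt
Leg 4: heading 50.4°; drift -11.5° → track 38.9°, groundspeed 48.8 kt
Leg 5: heading 77.7°; drift +19.3° → track 97.0°, groundspeed 52.6 kt
Leg 6: heading 211.5°; drift +10.1° → track 221.6°, groundspeed 157.4 kt

Leg 1: track=57.7°, groundspeed=47.0 kt
Leg 2: track=169.5°, groundspeed=108.4 kt
Leg 3: track=186.9°, groundspeed=128.3 kt
Leg 4: track=38.9°, groundspeed=48.8 kt
Leg 5: track=97.0°, groundspeed=52.6 kt
Leg 6: track=221.6°, groundspeed=157.4 kt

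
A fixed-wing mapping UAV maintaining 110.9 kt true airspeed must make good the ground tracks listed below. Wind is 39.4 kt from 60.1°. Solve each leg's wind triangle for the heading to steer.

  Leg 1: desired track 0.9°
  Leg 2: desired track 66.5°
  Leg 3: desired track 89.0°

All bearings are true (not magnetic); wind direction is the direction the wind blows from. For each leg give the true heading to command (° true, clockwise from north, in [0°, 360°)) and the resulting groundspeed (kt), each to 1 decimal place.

Leg 1: desired track 0.9°; wind correction +17.8° → command heading 18.7°, groundspeed 85.4 kt
Leg 2: desired track 66.5°; wind correction -2.3° → command heading 64.2°, groundspeed 71.7 kt
Leg 3: desired track 89.0°; wind correction -9.9° → command heading 79.1°, groundspeed 74.8 kt

Leg 1: heading=18.7°, groundspeed=85.4 kt
Leg 2: heading=64.2°, groundspeed=71.7 kt
Leg 3: heading=79.1°, groundspeed=74.8 kt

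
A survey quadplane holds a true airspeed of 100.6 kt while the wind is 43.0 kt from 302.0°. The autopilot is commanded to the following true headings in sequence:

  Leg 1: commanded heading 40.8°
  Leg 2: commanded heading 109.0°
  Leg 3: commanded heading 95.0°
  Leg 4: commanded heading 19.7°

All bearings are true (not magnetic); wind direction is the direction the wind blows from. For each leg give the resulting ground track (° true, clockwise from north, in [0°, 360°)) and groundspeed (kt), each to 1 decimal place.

Leg 1: heading 40.8°; drift +21.6° → track 62.4°, groundspeed 115.3 kt
Leg 2: heading 109.0°; drift +3.9° → track 112.9°, groundspeed 142.8 kt
Leg 3: heading 95.0°; drift +8.0° → track 103.0°, groundspeed 140.3 kt
Leg 4: heading 19.7°; drift +24.7° → track 44.4°, groundspeed 100.6 kt

Leg 1: track=62.4°, groundspeed=115.3 kt
Leg 2: track=112.9°, groundspeed=142.8 kt
Leg 3: track=103.0°, groundspeed=140.3 kt
Leg 4: track=44.4°, groundspeed=100.6 kt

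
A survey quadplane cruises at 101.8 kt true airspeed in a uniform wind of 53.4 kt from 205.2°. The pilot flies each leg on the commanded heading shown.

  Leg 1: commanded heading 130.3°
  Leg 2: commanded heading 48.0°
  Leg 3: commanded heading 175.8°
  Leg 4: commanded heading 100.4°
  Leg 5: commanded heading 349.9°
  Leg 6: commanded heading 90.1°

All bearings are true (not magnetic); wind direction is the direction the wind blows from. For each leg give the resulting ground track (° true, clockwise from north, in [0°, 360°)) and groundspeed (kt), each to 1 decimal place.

Leg 1: track=99.9°, groundspeed=101.9 kt
Leg 2: track=40.2°, groundspeed=152.4 kt
Leg 3: track=150.4°, groundspeed=61.2 kt
Leg 4: track=76.3°, groundspeed=126.5 kt
Leg 5: track=1.9°, groundspeed=148.6 kt
Leg 6: track=68.9°, groundspeed=133.5 kt

Leg 1: heading 130.3°; drift -30.4° → track 99.9°, groundspeed 101.9 kt
Leg 2: heading 48.0°; drift -7.8° → track 40.2°, groundspeed 152.4 kt
Leg 3: heading 175.8°; drift -25.4° → track 150.4°, groundspeed 61.2 kt
Leg 4: heading 100.4°; drift -24.1° → track 76.3°, groundspeed 126.5 kt
Leg 5: heading 349.9°; drift +12.0° → track 1.9°, groundspeed 148.6 kt
Leg 6: heading 90.1°; drift -21.2° → track 68.9°, groundspeed 133.5 kt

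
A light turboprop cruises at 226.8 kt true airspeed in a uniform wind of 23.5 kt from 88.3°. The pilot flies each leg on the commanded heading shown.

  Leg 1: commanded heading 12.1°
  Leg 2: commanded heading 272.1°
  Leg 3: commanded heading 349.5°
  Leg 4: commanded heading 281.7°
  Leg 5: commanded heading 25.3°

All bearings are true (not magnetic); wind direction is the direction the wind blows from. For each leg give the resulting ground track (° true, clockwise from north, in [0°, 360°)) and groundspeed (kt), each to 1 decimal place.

Leg 1: track=6.2°, groundspeed=222.4 kt
Leg 2: track=271.7°, groundspeed=250.3 kt
Leg 3: track=343.7°, groundspeed=231.6 kt
Leg 4: track=280.5°, groundspeed=249.7 kt
Leg 5: track=19.8°, groundspeed=217.1 kt

Leg 1: heading 12.1°; drift -5.9° → track 6.2°, groundspeed 222.4 kt
Leg 2: heading 272.1°; drift -0.4° → track 271.7°, groundspeed 250.3 kt
Leg 3: heading 349.5°; drift -5.8° → track 343.7°, groundspeed 231.6 kt
Leg 4: heading 281.7°; drift -1.2° → track 280.5°, groundspeed 249.7 kt
Leg 5: heading 25.3°; drift -5.5° → track 19.8°, groundspeed 217.1 kt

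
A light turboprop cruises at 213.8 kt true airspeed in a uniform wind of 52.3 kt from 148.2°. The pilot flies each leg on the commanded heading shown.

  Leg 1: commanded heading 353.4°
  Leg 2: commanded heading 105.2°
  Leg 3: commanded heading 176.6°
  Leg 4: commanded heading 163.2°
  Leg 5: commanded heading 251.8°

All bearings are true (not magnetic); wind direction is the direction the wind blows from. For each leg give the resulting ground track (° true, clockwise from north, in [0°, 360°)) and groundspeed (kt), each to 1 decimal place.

Leg 1: heading 353.4°; drift -4.9° → track 348.5°, groundspeed 262.1 kt
Leg 2: heading 105.2°; drift -11.5° → track 93.7°, groundspeed 179.1 kt
Leg 3: heading 176.6°; drift +8.4° → track 185.0°, groundspeed 169.6 kt
Leg 4: heading 163.2°; drift +4.7° → track 167.9°, groundspeed 163.8 kt
Leg 5: heading 251.8°; drift +12.7° → track 264.5°, groundspeed 231.7 kt

Leg 1: track=348.5°, groundspeed=262.1 kt
Leg 2: track=93.7°, groundspeed=179.1 kt
Leg 3: track=185.0°, groundspeed=169.6 kt
Leg 4: track=167.9°, groundspeed=163.8 kt
Leg 5: track=264.5°, groundspeed=231.7 kt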